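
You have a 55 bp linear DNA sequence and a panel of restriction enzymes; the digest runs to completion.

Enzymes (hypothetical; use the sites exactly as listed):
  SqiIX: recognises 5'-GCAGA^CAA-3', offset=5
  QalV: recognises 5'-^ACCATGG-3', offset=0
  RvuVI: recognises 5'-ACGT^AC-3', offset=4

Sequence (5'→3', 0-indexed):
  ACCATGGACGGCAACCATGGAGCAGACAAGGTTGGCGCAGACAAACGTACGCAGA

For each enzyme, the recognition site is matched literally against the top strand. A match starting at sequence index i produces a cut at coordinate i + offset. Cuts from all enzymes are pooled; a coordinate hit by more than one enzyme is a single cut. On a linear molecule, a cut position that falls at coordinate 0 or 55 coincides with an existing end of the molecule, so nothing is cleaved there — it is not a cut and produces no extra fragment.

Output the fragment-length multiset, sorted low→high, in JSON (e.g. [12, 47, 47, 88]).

Site scan:
  SqiIX GCAGACAA/5: at [21, 36] ⇒ [26, 41]
  QalV ACCATGG/0: at [0, 13] ⇒ [13] (position 0 is a terminus of the linear molecule — no cut)
  RvuVI ACGTAC/4: at [44] ⇒ [48]

All cut coordinates (distinct, sorted): [13, 26, 41, 48]

Fragment lengths:
  [0,13): 13 bp
  [13,26): 13 bp
  [26,41): 15 bp
  [41,48): 7 bp
  [48,55): 7 bp

[7,7,13,13,15]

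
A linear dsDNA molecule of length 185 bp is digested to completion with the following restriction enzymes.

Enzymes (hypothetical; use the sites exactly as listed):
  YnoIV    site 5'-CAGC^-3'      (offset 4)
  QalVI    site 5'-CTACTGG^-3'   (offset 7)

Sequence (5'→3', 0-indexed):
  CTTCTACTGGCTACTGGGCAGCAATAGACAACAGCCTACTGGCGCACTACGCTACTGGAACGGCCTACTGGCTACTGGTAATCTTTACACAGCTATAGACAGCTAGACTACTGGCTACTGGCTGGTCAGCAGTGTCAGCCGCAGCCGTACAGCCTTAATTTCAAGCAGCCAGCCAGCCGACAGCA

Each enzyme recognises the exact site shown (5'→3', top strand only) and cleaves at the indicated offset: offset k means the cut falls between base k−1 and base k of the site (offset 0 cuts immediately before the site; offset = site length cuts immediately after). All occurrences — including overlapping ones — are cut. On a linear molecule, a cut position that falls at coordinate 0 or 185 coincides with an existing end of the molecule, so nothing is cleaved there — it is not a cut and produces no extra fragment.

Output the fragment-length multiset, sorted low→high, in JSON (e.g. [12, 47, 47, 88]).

[1,4,4,5,6,7,7,7,7,7,8,9,9,10,10,11,13,13,15,16,16]

Site scan:
  YnoIV CAGC/4: at [18, 31, 89, 99, 126, 135, 141, 149, 165, 169, 173, 180] ⇒ [22, 35, 93, 103, 130, 139, 145, 153, 169, 173, 177, 184]
  QalVI CTACTGG/7: at [3, 10, 35, 51, 64, 71, 107, 114] ⇒ [10, 17, 42, 58, 71, 78, 114, 121]

All cut coordinates (distinct, sorted): [10, 17, 22, 35, 42, 58, 71, 78, 93, 103, 114, 121, 130, 139, 145, 153, 169, 173, 177, 184]

Fragments:
  [0,10): 10 bp
  [10,17): 7 bp
  [17,22): 5 bp
  [22,35): 13 bp
  [35,42): 7 bp
  [42,58): 16 bp
  [58,71): 13 bp
  [71,78): 7 bp
  [78,93): 15 bp
  [93,103): 10 bp
  [103,114): 11 bp
  [114,121): 7 bp
  [121,130): 9 bp
  [130,139): 9 bp
  [139,145): 6 bp
  [145,153): 8 bp
  [153,169): 16 bp
  [169,173): 4 bp
  [173,177): 4 bp
  [177,184): 7 bp
  [184,185): 1 bp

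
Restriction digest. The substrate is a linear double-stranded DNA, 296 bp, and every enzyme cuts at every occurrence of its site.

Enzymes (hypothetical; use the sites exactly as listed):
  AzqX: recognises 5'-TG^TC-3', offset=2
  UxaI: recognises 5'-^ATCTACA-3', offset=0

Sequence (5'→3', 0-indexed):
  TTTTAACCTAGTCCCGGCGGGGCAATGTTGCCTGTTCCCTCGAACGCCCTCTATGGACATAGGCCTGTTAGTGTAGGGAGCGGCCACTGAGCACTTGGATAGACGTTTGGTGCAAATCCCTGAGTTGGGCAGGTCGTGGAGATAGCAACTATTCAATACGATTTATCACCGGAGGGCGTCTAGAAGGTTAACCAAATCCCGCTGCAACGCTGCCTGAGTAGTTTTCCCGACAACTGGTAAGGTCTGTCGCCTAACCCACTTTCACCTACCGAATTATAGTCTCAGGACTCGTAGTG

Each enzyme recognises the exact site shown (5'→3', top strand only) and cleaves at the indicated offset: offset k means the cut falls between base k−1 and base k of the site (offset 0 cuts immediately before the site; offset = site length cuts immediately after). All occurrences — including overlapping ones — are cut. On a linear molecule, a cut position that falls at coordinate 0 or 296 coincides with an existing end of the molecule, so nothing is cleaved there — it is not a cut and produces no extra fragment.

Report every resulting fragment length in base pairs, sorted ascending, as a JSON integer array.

[50,246]

Site scan:
  AzqX (TGTC, off=2): starts [244] → cuts [246]
  UxaI (ATCTACA, off=0): no sites

Pooled cuts: [246]

Fragment lengths:
  [0,246): 246 bp
  [246,296): 50 bp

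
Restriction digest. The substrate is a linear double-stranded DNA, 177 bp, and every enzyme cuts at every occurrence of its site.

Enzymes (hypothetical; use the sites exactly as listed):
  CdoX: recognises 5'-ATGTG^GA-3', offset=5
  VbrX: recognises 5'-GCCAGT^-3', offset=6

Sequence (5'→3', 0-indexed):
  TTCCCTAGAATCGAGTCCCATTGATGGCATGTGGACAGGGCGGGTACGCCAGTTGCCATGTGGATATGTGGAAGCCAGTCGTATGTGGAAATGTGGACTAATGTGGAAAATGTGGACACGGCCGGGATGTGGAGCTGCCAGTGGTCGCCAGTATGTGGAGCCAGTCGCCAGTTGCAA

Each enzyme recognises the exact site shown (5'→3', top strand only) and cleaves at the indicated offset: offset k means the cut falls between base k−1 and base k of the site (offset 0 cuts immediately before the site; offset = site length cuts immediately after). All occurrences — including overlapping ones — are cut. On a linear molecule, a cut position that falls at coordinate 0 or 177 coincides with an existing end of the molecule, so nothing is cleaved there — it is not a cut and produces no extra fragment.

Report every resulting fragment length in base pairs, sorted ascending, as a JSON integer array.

Site scan:
  CdoX ATGTGGA/5: at [28, 57, 65, 82, 90, 100, 109, 126, 152] ⇒ [33, 62, 70, 87, 95, 105, 114, 131, 157]
  VbrX GCCAGT/6: at [47, 73, 136, 146, 159, 166] ⇒ [53, 79, 142, 152, 165, 172]

All cut coordinates (distinct, sorted): [33, 53, 62, 70, 79, 87, 95, 105, 114, 131, 142, 152, 157, 165, 172]

Fragment lengths:
  [0,33): 33 bp
  [33,53): 20 bp
  [53,62): 9 bp
  [62,70): 8 bp
  [70,79): 9 bp
  [79,87): 8 bp
  [87,95): 8 bp
  [95,105): 10 bp
  [105,114): 9 bp
  [114,131): 17 bp
  [131,142): 11 bp
  [142,152): 10 bp
  [152,157): 5 bp
  [157,165): 8 bp
  [165,172): 7 bp
  [172,177): 5 bp

[5,5,7,8,8,8,8,9,9,9,10,10,11,17,20,33]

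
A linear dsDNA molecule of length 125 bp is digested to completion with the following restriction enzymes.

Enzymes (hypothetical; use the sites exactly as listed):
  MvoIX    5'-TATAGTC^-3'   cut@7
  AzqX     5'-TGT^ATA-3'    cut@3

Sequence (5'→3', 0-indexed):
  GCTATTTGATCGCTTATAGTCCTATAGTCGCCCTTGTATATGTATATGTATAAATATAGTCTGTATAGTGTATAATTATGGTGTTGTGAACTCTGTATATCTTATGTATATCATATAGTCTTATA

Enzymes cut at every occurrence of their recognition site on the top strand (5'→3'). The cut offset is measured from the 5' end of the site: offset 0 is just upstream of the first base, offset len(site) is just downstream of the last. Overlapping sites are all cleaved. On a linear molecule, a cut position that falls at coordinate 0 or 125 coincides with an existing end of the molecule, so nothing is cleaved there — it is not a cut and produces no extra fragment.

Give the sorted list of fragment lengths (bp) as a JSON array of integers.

[3,5,6,6,7,8,8,11,12,13,21,25]

Site scan:
  MvoIX TATAGTC/7: at [14, 22, 54, 113] ⇒ [21, 29, 61, 120]
  AzqX TGTATA/3: at [34, 40, 46, 61, 68, 93, 104] ⇒ [37, 43, 49, 64, 71, 96, 107]

All cut coordinates (distinct, sorted): [21, 29, 37, 43, 49, 61, 64, 71, 96, 107, 120]

Fragment lengths:
  [0,21): 21 bp
  [21,29): 8 bp
  [29,37): 8 bp
  [37,43): 6 bp
  [43,49): 6 bp
  [49,61): 12 bp
  [61,64): 3 bp
  [64,71): 7 bp
  [71,96): 25 bp
  [96,107): 11 bp
  [107,120): 13 bp
  [120,125): 5 bp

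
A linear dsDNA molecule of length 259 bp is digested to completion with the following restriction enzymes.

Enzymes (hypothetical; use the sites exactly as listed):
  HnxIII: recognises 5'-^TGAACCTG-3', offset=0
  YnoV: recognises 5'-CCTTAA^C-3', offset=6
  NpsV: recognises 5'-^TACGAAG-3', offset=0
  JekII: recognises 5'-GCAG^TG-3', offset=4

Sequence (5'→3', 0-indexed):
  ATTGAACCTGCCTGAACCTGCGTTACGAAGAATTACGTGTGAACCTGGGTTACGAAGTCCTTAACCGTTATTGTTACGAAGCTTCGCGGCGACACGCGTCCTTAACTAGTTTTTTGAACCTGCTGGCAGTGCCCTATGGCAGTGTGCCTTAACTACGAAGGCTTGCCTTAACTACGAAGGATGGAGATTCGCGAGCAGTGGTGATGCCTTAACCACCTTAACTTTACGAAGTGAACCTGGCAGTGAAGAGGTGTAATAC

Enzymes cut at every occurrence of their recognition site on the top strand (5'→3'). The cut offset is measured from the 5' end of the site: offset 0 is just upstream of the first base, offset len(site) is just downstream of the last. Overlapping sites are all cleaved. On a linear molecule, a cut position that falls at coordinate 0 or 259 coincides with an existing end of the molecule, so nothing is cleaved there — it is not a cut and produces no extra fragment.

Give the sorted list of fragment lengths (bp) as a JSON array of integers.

[1,1,2,3,7,9,9,10,10,10,11,11,12,13,14,14,15,16,16,18,26,31]

Site scan:
  HnxIII TGAACCTG/0: at [2, 12, 39, 114, 231] ⇒ [2, 12, 39, 114, 231]
  YnoV CCTTAAC/6: at [58, 99, 146, 165, 206, 215] ⇒ [64, 105, 152, 171, 212, 221]
  NpsV TACGAAG/0: at [23, 50, 74, 153, 172, 224] ⇒ [23, 50, 74, 153, 172, 224]
  JekII GCAGTG/4: at [125, 138, 194, 239] ⇒ [129, 142, 198, 243]

All cut coordinates (distinct, sorted): [2, 12, 23, 39, 50, 64, 74, 105, 114, 129, 142, 152, 153, 171, 172, 198, 212, 221, 224, 231, 243]

Fragment lengths:
  [0,2): 2 bp
  [2,12): 10 bp
  [12,23): 11 bp
  [23,39): 16 bp
  [39,50): 11 bp
  [50,64): 14 bp
  [64,74): 10 bp
  [74,105): 31 bp
  [105,114): 9 bp
  [114,129): 15 bp
  [129,142): 13 bp
  [142,152): 10 bp
  [152,153): 1 bp
  [153,171): 18 bp
  [171,172): 1 bp
  [172,198): 26 bp
  [198,212): 14 bp
  [212,221): 9 bp
  [221,224): 3 bp
  [224,231): 7 bp
  [231,243): 12 bp
  [243,259): 16 bp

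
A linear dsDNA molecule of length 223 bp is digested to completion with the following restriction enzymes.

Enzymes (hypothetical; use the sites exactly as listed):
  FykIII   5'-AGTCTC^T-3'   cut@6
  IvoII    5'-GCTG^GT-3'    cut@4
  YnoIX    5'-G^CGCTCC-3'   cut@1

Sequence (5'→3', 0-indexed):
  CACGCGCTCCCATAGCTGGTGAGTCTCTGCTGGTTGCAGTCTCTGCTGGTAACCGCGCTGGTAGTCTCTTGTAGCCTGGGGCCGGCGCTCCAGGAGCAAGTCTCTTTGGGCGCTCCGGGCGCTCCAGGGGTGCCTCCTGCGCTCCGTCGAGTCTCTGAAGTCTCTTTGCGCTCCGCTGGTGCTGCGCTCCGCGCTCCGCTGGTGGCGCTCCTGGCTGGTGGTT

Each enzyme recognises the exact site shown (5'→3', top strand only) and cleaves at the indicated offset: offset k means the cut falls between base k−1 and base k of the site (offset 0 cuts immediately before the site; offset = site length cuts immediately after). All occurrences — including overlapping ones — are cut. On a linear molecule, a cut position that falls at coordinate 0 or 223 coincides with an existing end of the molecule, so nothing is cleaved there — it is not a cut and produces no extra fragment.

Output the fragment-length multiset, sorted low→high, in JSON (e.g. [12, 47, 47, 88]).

Scan for sites:
  FykIII AGTCTCT/6: at [21, 37, 62, 98, 149, 158] ⇒ [27, 43, 68, 104, 155, 164]
  IvoII GCTGGT/4: at [14, 28, 44, 56, 174, 197, 213] ⇒ [18, 32, 48, 60, 178, 201, 217]
  YnoIX GCGCTCC/1: at [3, 84, 109, 118, 138, 167, 183, 190, 204] ⇒ [4, 85, 110, 119, 139, 168, 184, 191, 205]

All cut coordinates (distinct, sorted): [4, 18, 27, 32, 43, 48, 60, 68, 85, 104, 110, 119, 139, 155, 164, 168, 178, 184, 191, 201, 205, 217]

Fragment lengths:
  [0,4): 4 bp
  [4,18): 14 bp
  [18,27): 9 bp
  [27,32): 5 bp
  [32,43): 11 bp
  [43,48): 5 bp
  [48,60): 12 bp
  [60,68): 8 bp
  [68,85): 17 bp
  [85,104): 19 bp
  [104,110): 6 bp
  [110,119): 9 bp
  [119,139): 20 bp
  [139,155): 16 bp
  [155,164): 9 bp
  [164,168): 4 bp
  [168,178): 10 bp
  [178,184): 6 bp
  [184,191): 7 bp
  [191,201): 10 bp
  [201,205): 4 bp
  [205,217): 12 bp
  [217,223): 6 bp

[4,4,4,5,5,6,6,6,7,8,9,9,9,10,10,11,12,12,14,16,17,19,20]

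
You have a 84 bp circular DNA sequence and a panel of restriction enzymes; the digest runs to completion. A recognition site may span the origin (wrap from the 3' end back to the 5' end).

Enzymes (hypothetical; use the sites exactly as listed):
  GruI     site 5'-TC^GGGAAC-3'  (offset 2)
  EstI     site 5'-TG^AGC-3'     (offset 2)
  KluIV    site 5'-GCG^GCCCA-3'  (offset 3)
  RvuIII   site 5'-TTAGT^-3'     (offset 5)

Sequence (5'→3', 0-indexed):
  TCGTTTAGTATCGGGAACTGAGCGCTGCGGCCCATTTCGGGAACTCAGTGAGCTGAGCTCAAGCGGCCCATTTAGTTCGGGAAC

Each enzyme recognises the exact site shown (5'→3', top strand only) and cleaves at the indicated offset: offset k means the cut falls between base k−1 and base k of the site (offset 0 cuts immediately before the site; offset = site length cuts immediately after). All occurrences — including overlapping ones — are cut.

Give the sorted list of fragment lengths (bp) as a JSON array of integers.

Scan for sites:
  GruI TCGGGAAC/2: at [10, 36, 76] ⇒ [12, 38, 78]
  EstI TGAGC/2: at [18, 48, 53] ⇒ [20, 50, 55]
  KluIV GCGGCCCA/3: at [26, 62] ⇒ [29, 65]
  RvuIII TTAGT/5: at [4, 71] ⇒ [9, 76]

All cut coordinates (distinct, sorted): [9, 12, 20, 29, 38, 50, 55, 65, 76, 78]

Fragment lengths:
  9→12: 3 bp
  12→20: 8 bp
  20→29: 9 bp
  29→38: 9 bp
  38→50: 12 bp
  50→55: 5 bp
  55→65: 10 bp
  65→76: 11 bp
  76→78: 2 bp
  78→9 (wrap): 84-78+9 = 15 bp

[2,3,5,8,9,9,10,11,12,15]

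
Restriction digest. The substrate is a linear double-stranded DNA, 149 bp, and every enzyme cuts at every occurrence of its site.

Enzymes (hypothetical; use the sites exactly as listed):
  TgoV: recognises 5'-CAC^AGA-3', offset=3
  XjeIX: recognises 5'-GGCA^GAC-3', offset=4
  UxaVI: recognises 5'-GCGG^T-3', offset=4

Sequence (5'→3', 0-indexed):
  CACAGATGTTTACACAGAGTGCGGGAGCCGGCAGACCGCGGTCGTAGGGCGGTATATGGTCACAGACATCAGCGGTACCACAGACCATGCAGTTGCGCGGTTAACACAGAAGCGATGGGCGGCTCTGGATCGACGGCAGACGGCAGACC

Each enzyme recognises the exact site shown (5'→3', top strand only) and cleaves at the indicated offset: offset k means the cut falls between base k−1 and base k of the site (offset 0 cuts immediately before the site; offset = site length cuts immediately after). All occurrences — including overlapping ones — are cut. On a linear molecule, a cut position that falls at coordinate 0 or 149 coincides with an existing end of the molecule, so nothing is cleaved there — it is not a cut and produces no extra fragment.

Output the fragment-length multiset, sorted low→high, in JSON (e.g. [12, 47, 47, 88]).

Per-enzyme occurrences:
  TgoV CACAGA/3: at [0, 12, 60, 78, 104] ⇒ [3, 15, 63, 81, 107]
  XjeIX GGCAGAC/4: at [29, 134, 141] ⇒ [33, 138, 145]
  UxaVI GCGGT/4: at [37, 48, 71, 96] ⇒ [41, 52, 75, 100]

All cut coordinates (distinct, sorted): [3, 15, 33, 41, 52, 63, 75, 81, 100, 107, 138, 145]

Fragments:
  [0,3): 3 bp
  [3,15): 12 bp
  [15,33): 18 bp
  [33,41): 8 bp
  [41,52): 11 bp
  [52,63): 11 bp
  [63,75): 12 bp
  [75,81): 6 bp
  [81,100): 19 bp
  [100,107): 7 bp
  [107,138): 31 bp
  [138,145): 7 bp
  [145,149): 4 bp

[3,4,6,7,7,8,11,11,12,12,18,19,31]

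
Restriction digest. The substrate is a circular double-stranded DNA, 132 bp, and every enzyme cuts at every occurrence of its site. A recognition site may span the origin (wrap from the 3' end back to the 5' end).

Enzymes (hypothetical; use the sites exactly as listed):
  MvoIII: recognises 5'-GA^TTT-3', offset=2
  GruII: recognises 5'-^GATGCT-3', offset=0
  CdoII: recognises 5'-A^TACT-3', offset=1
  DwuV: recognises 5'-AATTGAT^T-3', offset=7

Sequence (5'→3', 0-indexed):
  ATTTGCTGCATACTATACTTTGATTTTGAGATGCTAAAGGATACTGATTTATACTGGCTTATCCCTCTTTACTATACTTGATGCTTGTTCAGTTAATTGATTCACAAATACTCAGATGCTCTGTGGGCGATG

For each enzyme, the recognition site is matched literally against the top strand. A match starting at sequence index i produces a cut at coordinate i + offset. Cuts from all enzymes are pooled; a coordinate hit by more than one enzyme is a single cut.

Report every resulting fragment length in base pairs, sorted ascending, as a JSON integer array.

Site scan:
  MvoIII GATTT/2: at [21, 45, 131] ⇒ [1, 23, 47]
  GruII GATGCT/0: at [29, 79, 114] ⇒ [29, 79, 114]
  CdoII ATACT/1: at [9, 14, 40, 50, 73, 107] ⇒ [10, 15, 41, 51, 74, 108]
  DwuV AATTGATT/7: at [94] ⇒ [101]

Pooled cuts: [1, 10, 15, 23, 29, 41, 47, 51, 74, 79, 101, 108, 114]

Fragments:
  1→10: 9 bp
  10→15: 5 bp
  15→23: 8 bp
  23→29: 6 bp
  29→41: 12 bp
  41→47: 6 bp
  47→51: 4 bp
  51→74: 23 bp
  74→79: 5 bp
  79→101: 22 bp
  101→108: 7 bp
  108→114: 6 bp
  114→1 (wrap): 132-114+1 = 19 bp

[4,5,5,6,6,6,7,8,9,12,19,22,23]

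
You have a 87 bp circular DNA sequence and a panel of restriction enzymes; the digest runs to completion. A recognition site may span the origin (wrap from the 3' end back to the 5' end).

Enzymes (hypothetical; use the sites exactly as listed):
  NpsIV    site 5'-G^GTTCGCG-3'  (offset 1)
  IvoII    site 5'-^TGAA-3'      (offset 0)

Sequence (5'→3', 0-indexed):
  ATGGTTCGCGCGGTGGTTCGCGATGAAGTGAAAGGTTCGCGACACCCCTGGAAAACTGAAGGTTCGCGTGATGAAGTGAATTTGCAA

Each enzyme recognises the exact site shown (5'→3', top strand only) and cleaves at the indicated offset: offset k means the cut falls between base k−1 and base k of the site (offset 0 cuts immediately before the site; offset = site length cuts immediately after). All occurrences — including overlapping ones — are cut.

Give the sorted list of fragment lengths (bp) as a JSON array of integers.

Per-enzyme occurrences:
  NpsIV (GGTTCGCG, off=1): starts [2, 14, 33, 60] → cuts [3, 15, 34, 61]
  IvoII (TGAA, off=0): starts [23, 28, 56, 71, 76] → cuts [23, 28, 56, 71, 76]

All cut coordinates (distinct, sorted): [3, 15, 23, 28, 34, 56, 61, 71, 76]

Fragment lengths:
  3→15: 12 bp
  15→23: 8 bp
  23→28: 5 bp
  28→34: 6 bp
  34→56: 22 bp
  56→61: 5 bp
  61→71: 10 bp
  71→76: 5 bp
  76→3 (wrap): 87-76+3 = 14 bp

[5,5,5,6,8,10,12,14,22]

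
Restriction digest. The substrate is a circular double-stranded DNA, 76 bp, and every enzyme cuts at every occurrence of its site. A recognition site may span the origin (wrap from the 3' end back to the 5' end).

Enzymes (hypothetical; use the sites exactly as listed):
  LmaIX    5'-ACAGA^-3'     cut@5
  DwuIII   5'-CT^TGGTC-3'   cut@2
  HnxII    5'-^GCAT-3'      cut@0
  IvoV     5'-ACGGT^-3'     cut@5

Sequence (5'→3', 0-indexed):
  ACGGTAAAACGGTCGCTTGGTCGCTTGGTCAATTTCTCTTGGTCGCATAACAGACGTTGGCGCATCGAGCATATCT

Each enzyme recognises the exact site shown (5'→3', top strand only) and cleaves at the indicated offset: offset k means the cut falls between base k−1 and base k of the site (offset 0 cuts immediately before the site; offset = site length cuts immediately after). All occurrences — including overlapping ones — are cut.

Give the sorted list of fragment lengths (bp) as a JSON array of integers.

[4,5,7,7,8,8,10,13,14]

Per-enzyme occurrences:
  LmaIX ACAGA/5: at [49] ⇒ [54]
  DwuIII CTTGGTC/2: at [15, 23, 37] ⇒ [17, 25, 39]
  HnxII GCAT/0: at [44, 61, 68] ⇒ [44, 61, 68]
  IvoV ACGGT/5: at [0, 8] ⇒ [5, 13]

All cut coordinates (distinct, sorted): [5, 13, 17, 25, 39, 44, 54, 61, 68]

Fragment lengths:
  5→13: 8 bp
  13→17: 4 bp
  17→25: 8 bp
  25→39: 14 bp
  39→44: 5 bp
  44→54: 10 bp
  54→61: 7 bp
  61→68: 7 bp
  68→5 (wrap): 76-68+5 = 13 bp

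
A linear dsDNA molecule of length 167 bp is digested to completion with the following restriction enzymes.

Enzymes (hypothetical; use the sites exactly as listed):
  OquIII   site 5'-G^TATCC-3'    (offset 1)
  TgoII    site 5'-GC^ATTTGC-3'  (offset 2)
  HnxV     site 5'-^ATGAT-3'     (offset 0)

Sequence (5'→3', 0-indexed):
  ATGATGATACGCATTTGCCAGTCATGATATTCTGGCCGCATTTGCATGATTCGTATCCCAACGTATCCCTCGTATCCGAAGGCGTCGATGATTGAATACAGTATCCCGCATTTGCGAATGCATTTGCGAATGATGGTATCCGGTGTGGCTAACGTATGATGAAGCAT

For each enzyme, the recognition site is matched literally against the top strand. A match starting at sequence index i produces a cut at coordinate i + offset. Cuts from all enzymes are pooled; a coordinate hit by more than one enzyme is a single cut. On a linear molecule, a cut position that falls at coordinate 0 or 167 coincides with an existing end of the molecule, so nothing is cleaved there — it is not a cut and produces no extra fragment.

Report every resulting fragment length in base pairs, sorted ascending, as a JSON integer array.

[3,6,7,8,8,8,9,9,10,11,12,12,14,15,16,19]

Site scan:
  OquIII GTATCC/1: at [52, 62, 71, 100, 135] ⇒ [53, 63, 72, 101, 136]
  TgoII GCATTTGC/2: at [10, 37, 107, 119] ⇒ [12, 39, 109, 121]
  HnxV ATGAT/0: at [0, 3, 23, 45, 87, 129, 155] ⇒ [3, 23, 45, 87, 129, 155] (position 0 is a terminus of the linear molecule — no cut)

Pooled cuts: [3, 12, 23, 39, 45, 53, 63, 72, 87, 101, 109, 121, 129, 136, 155]

Fragment lengths:
  [0,3): 3 bp
  [3,12): 9 bp
  [12,23): 11 bp
  [23,39): 16 bp
  [39,45): 6 bp
  [45,53): 8 bp
  [53,63): 10 bp
  [63,72): 9 bp
  [72,87): 15 bp
  [87,101): 14 bp
  [101,109): 8 bp
  [109,121): 12 bp
  [121,129): 8 bp
  [129,136): 7 bp
  [136,155): 19 bp
  [155,167): 12 bp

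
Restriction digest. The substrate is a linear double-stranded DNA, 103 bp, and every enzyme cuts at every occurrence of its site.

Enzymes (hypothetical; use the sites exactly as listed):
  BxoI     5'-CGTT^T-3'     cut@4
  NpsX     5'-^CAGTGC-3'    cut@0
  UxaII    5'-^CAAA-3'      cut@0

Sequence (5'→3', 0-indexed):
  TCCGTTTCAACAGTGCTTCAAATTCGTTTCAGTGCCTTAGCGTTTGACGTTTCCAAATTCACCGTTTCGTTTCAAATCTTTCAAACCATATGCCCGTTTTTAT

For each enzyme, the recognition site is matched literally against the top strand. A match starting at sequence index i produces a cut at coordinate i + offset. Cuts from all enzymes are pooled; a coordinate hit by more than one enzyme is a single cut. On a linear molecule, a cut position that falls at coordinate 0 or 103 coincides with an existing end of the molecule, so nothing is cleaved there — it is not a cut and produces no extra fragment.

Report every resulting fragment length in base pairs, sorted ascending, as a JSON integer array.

[1,1,2,4,5,5,6,7,8,9,10,13,15,17]

Scan for sites:
  BxoI (CGTTT, off=4): starts [2, 24, 40, 47, 62, 67, 94] → cuts [6, 28, 44, 51, 66, 71, 98]
  NpsX (CAGTGC, off=0): starts [10, 29] → cuts [10, 29]
  UxaII (CAAA, off=0): starts [18, 53, 72, 81] → cuts [18, 53, 72, 81]

All cut coordinates (distinct, sorted): [6, 10, 18, 28, 29, 44, 51, 53, 66, 71, 72, 81, 98]

Fragments:
  [0,6): 6 bp
  [6,10): 4 bp
  [10,18): 8 bp
  [18,28): 10 bp
  [28,29): 1 bp
  [29,44): 15 bp
  [44,51): 7 bp
  [51,53): 2 bp
  [53,66): 13 bp
  [66,71): 5 bp
  [71,72): 1 bp
  [72,81): 9 bp
  [81,98): 17 bp
  [98,103): 5 bp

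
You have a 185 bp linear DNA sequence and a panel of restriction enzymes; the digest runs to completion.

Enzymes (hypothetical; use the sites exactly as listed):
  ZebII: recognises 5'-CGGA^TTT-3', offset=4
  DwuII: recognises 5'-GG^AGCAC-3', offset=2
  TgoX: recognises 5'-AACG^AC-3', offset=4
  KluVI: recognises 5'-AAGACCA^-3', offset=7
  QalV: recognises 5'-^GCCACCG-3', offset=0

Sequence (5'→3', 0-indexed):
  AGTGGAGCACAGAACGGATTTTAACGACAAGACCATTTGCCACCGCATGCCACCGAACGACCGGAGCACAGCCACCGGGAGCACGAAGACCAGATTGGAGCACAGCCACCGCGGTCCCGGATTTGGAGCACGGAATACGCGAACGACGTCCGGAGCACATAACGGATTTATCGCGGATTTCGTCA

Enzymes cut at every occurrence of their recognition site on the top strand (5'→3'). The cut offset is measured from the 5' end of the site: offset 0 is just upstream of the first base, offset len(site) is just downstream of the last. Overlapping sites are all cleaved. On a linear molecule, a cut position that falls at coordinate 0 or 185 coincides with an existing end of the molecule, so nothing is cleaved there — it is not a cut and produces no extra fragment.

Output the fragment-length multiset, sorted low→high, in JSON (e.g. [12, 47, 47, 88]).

[3,5,5,5,6,6,6,8,8,8,9,9,10,11,11,13,13,13,17,19]

Scan for sites:
  ZebII (CGGATTT, off=4): starts [14, 117, 162, 173] → cuts [18, 121, 166, 177]
  DwuII (GGAGCAC, off=2): starts [3, 62, 77, 96, 124, 151] → cuts [5, 64, 79, 98, 126, 153]
  TgoX (AACGAC, off=4): starts [22, 55, 141] → cuts [26, 59, 145]
  KluVI (AAGACCA, off=7): starts [28, 85] → cuts [35, 92]
  QalV (GCCACCG, off=0): starts [38, 48, 70, 104] → cuts [38, 48, 70, 104]

Pooled cuts: [5, 18, 26, 35, 38, 48, 59, 64, 70, 79, 92, 98, 104, 121, 126, 145, 153, 166, 177]

Fragment lengths:
  [0,5): 5 bp
  [5,18): 13 bp
  [18,26): 8 bp
  [26,35): 9 bp
  [35,38): 3 bp
  [38,48): 10 bp
  [48,59): 11 bp
  [59,64): 5 bp
  [64,70): 6 bp
  [70,79): 9 bp
  [79,92): 13 bp
  [92,98): 6 bp
  [98,104): 6 bp
  [104,121): 17 bp
  [121,126): 5 bp
  [126,145): 19 bp
  [145,153): 8 bp
  [153,166): 13 bp
  [166,177): 11 bp
  [177,185): 8 bp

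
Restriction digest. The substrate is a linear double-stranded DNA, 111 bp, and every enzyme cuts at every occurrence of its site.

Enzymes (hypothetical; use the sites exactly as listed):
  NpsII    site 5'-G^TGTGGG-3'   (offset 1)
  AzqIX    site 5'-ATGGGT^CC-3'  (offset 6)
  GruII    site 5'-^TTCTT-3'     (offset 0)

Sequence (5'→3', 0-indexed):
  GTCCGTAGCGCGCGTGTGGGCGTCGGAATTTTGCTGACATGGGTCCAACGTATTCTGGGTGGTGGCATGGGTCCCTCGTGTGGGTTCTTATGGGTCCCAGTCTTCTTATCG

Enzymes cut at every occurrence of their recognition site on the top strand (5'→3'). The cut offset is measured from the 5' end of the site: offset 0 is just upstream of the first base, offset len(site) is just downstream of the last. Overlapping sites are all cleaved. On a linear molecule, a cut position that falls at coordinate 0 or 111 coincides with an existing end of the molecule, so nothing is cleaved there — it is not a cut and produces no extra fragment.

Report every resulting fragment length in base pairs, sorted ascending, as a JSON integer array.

[6,6,7,9,11,14,28,30]

Per-enzyme occurrences:
  NpsII GTGTGGG/1: at [13, 77] ⇒ [14, 78]
  AzqIX ATGGGTCC/6: at [38, 66, 89] ⇒ [44, 72, 95]
  GruII TTCTT/0: at [84, 102] ⇒ [84, 102]

All cut coordinates (distinct, sorted): [14, 44, 72, 78, 84, 95, 102]

Fragment lengths:
  [0,14): 14 bp
  [14,44): 30 bp
  [44,72): 28 bp
  [72,78): 6 bp
  [78,84): 6 bp
  [84,95): 11 bp
  [95,102): 7 bp
  [102,111): 9 bp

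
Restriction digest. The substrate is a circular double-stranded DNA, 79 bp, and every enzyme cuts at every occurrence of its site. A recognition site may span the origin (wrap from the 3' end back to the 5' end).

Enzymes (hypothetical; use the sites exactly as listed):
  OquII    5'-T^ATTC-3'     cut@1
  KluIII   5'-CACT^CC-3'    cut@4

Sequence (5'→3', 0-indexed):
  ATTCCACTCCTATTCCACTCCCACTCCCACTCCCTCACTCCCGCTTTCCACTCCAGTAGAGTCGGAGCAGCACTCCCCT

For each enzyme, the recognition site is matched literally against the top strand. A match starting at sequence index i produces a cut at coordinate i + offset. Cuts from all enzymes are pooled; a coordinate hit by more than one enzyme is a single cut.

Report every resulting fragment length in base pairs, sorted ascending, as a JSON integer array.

Scan for sites:
  OquII (TATTC, off=1): starts [10, 78] → cuts [0, 11]
  KluIII (CACTCC, off=4): starts [4, 15, 21, 27, 35, 48, 70] → cuts [8, 19, 25, 31, 39, 52, 74]

Pooled cuts: [0, 8, 11, 19, 25, 31, 39, 52, 74]

Fragment lengths:
  0→8: 8 bp
  8→11: 3 bp
  11→19: 8 bp
  19→25: 6 bp
  25→31: 6 bp
  31→39: 8 bp
  39→52: 13 bp
  52→74: 22 bp
  74→0 (wrap): 79-74+0 = 5 bp

[3,5,6,6,8,8,8,13,22]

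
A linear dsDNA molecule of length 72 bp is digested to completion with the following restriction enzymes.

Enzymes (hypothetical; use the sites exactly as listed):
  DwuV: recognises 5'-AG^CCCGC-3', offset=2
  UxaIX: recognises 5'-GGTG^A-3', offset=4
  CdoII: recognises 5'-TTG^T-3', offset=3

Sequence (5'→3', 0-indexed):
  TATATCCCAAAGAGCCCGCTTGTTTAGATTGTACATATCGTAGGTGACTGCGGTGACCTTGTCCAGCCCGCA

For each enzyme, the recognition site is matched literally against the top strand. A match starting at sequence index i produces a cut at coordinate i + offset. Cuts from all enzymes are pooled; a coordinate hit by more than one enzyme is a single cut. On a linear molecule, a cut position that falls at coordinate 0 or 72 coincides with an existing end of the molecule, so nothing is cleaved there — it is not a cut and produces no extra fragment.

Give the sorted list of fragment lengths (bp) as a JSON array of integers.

Site scan:
  DwuV AGCCCGC/2: at [12, 64] ⇒ [14, 66]
  UxaIX GGTGA/4: at [42, 51] ⇒ [46, 55]
  CdoII TTGT/3: at [19, 28, 58] ⇒ [22, 31, 61]

Pooled cuts: [14, 22, 31, 46, 55, 61, 66]

Fragments:
  [0,14): 14 bp
  [14,22): 8 bp
  [22,31): 9 bp
  [31,46): 15 bp
  [46,55): 9 bp
  [55,61): 6 bp
  [61,66): 5 bp
  [66,72): 6 bp

[5,6,6,8,9,9,14,15]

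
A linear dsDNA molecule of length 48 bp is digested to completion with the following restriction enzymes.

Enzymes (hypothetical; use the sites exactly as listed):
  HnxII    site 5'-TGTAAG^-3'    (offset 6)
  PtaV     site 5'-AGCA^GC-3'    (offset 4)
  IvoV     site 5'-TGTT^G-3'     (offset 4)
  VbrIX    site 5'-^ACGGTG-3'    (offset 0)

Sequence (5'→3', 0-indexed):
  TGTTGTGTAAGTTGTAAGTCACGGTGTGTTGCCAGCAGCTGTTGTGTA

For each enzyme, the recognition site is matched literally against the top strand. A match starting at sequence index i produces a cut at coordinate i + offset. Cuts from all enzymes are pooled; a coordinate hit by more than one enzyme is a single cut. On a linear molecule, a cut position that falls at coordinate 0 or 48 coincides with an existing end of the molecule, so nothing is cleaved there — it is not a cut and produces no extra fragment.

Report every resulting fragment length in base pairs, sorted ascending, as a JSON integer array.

[2,4,5,6,7,7,7,10]

Scan for sites:
  HnxII (TGTAAG, off=6): starts [5, 12] → cuts [11, 18]
  PtaV (AGCAGC, off=4): starts [33] → cuts [37]
  IvoV (TGTTG, off=4): starts [0, 26, 39] → cuts [4, 30, 43]
  VbrIX (ACGGTG, off=0): starts [20] → cuts [20]

All cut coordinates (distinct, sorted): [4, 11, 18, 20, 30, 37, 43]

Fragment lengths:
  [0,4): 4 bp
  [4,11): 7 bp
  [11,18): 7 bp
  [18,20): 2 bp
  [20,30): 10 bp
  [30,37): 7 bp
  [37,43): 6 bp
  [43,48): 5 bp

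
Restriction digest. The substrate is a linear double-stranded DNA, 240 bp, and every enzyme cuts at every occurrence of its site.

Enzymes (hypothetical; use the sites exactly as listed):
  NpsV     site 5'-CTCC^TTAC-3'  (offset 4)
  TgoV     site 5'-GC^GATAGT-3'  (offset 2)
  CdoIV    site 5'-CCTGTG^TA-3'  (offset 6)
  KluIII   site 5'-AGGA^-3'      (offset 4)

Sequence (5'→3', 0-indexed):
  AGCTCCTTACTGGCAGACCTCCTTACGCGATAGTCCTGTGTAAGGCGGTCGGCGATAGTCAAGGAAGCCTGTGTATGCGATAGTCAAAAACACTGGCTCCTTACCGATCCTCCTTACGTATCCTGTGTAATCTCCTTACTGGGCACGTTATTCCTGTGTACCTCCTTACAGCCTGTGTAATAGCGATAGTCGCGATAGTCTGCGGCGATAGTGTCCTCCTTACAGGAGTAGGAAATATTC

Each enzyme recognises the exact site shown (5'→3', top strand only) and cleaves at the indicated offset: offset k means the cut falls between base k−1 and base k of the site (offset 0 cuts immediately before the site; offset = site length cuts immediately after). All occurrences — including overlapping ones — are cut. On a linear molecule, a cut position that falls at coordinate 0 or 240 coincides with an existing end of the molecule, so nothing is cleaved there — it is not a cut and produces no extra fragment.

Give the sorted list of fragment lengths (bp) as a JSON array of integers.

Per-enzyme occurrences:
  NpsV (CTCCTTAC, off=4): starts [2, 18, 96, 109, 131, 161, 215] → cuts [6, 22, 100, 113, 135, 165, 219]
  TgoV (GCGATAGT, off=2): starts [26, 51, 76, 182, 191, 204] → cuts [28, 53, 78, 184, 193, 206]
  CdoIV (CCTGTGTA, off=6): starts [34, 67, 121, 152, 171] → cuts [40, 73, 127, 158, 177]
  KluIII (AGGA, off=4): starts [61, 223, 229] → cuts [65, 227, 233]

All cut coordinates (distinct, sorted): [6, 22, 28, 40, 53, 65, 73, 78, 100, 113, 127, 135, 158, 165, 177, 184, 193, 206, 219, 227, 233]

Fragments:
  [0,6): 6 bp
  [6,22): 16 bp
  [22,28): 6 bp
  [28,40): 12 bp
  [40,53): 13 bp
  [53,65): 12 bp
  [65,73): 8 bp
  [73,78): 5 bp
  [78,100): 22 bp
  [100,113): 13 bp
  [113,127): 14 bp
  [127,135): 8 bp
  [135,158): 23 bp
  [158,165): 7 bp
  [165,177): 12 bp
  [177,184): 7 bp
  [184,193): 9 bp
  [193,206): 13 bp
  [206,219): 13 bp
  [219,227): 8 bp
  [227,233): 6 bp
  [233,240): 7 bp

[5,6,6,6,7,7,7,8,8,8,9,12,12,12,13,13,13,13,14,16,22,23]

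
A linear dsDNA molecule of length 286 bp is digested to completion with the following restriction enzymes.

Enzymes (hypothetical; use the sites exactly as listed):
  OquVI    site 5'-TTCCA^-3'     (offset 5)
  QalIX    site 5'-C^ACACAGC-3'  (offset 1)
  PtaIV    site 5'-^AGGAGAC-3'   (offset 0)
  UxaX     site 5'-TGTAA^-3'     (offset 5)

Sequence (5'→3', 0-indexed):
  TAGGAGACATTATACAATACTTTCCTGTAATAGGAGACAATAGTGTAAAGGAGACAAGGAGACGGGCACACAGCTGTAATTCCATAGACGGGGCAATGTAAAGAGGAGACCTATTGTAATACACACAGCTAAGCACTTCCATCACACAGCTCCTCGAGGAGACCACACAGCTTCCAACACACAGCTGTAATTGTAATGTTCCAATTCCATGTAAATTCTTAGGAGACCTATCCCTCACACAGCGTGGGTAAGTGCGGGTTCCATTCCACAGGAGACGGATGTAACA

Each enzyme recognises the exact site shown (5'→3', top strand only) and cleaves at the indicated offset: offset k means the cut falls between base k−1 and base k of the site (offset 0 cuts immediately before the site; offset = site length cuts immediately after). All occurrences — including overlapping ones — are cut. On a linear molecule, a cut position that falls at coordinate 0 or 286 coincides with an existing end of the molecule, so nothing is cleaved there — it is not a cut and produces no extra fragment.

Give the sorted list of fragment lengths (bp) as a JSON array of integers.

[1,1,1,2,2,2,2,3,5,5,5,6,6,6,7,8,8,11,12,12,12,13,15,16,16,17,17,19,27,29]

Site scan:
  OquVI TTCCA/5: at [79, 136, 171, 198, 204, 258, 263] ⇒ [84, 141, 176, 203, 209, 263, 268]
  QalIX CACACAGC/1: at [66, 121, 142, 163, 177, 235] ⇒ [67, 122, 143, 164, 178, 236]
  PtaIV AGGAGAC/0: at [1, 31, 48, 56, 103, 156, 220, 269] ⇒ [1, 31, 48, 56, 103, 156, 220, 269]
  UxaX TGTAA/5: at [25, 43, 74, 96, 114, 185, 191, 209, 279] ⇒ [30, 48, 79, 101, 119, 190, 196, 214, 284]

All cut coordinates (distinct, sorted): [1, 30, 31, 48, 56, 67, 79, 84, 101, 103, 119, 122, 141, 143, 156, 164, 176, 178, 190, 196, 203, 209, 214, 220, 236, 263, 268, 269, 284]

Fragments:
  [0,1): 1 bp
  [1,30): 29 bp
  [30,31): 1 bp
  [31,48): 17 bp
  [48,56): 8 bp
  [56,67): 11 bp
  [67,79): 12 bp
  [79,84): 5 bp
  [84,101): 17 bp
  [101,103): 2 bp
  [103,119): 16 bp
  [119,122): 3 bp
  [122,141): 19 bp
  [141,143): 2 bp
  [143,156): 13 bp
  [156,164): 8 bp
  [164,176): 12 bp
  [176,178): 2 bp
  [178,190): 12 bp
  [190,196): 6 bp
  [196,203): 7 bp
  [203,209): 6 bp
  [209,214): 5 bp
  [214,220): 6 bp
  [220,236): 16 bp
  [236,263): 27 bp
  [263,268): 5 bp
  [268,269): 1 bp
  [269,284): 15 bp
  [284,286): 2 bp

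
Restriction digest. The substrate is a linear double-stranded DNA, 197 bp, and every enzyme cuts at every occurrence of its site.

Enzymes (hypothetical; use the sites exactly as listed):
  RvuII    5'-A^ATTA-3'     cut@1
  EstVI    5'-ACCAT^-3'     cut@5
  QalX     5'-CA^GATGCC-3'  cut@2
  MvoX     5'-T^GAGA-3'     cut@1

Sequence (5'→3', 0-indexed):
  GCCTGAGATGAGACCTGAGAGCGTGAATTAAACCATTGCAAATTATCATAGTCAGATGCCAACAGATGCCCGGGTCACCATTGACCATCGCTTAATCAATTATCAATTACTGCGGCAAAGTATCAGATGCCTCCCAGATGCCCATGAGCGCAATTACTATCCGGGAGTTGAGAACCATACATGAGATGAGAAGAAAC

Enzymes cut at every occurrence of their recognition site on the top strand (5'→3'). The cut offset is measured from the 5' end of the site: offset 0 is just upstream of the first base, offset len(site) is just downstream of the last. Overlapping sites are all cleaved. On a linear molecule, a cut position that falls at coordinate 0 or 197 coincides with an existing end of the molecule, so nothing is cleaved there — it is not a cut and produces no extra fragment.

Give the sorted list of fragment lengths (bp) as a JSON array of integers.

Per-enzyme occurrences:
  RvuII AATTA/1: at [25, 40, 97, 104, 151] ⇒ [26, 41, 98, 105, 152]
  EstVI ACCAT/5: at [31, 76, 83, 173] ⇒ [36, 81, 88, 178]
  QalX CAGATGCC/2: at [52, 62, 123, 134] ⇒ [54, 64, 125, 136]
  MvoX TGAGA/1: at [3, 8, 15, 168, 181, 186] ⇒ [4, 9, 16, 169, 182, 187]

Pooled cuts: [4, 9, 16, 26, 36, 41, 54, 64, 81, 88, 98, 105, 125, 136, 152, 169, 178, 182, 187]

Fragments:
  [0,4): 4 bp
  [4,9): 5 bp
  [9,16): 7 bp
  [16,26): 10 bp
  [26,36): 10 bp
  [36,41): 5 bp
  [41,54): 13 bp
  [54,64): 10 bp
  [64,81): 17 bp
  [81,88): 7 bp
  [88,98): 10 bp
  [98,105): 7 bp
  [105,125): 20 bp
  [125,136): 11 bp
  [136,152): 16 bp
  [152,169): 17 bp
  [169,178): 9 bp
  [178,182): 4 bp
  [182,187): 5 bp
  [187,197): 10 bp

[4,4,5,5,5,7,7,7,9,10,10,10,10,10,11,13,16,17,17,20]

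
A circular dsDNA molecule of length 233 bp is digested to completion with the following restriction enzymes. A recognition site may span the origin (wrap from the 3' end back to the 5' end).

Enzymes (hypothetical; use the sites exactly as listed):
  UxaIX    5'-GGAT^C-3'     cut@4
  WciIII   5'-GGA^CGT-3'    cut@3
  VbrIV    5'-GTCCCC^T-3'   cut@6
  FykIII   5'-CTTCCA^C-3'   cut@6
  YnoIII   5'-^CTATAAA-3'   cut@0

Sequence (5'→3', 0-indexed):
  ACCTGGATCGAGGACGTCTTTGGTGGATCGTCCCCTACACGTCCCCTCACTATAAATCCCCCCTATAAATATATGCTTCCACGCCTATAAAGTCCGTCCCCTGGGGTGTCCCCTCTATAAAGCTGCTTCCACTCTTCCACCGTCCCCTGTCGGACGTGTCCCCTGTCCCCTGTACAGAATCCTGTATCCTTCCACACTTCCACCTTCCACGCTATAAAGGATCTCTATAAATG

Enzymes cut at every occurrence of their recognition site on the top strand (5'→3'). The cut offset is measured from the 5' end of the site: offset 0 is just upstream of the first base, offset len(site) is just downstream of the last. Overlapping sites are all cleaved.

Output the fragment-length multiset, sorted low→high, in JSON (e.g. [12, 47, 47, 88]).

[1,2,2,3,3,6,7,7,7,7,8,8,8,9,11,11,12,13,14,17,17,17,19,24]

Scan for sites:
  UxaIX (GGATC, off=4): starts [4, 24, 218] → cuts [8, 28, 222]
  WciIII (GGACGT, off=3): starts [11, 151] → cuts [14, 154]
  VbrIV (GTCCCCT, off=6): starts [29, 40, 95, 107, 141, 157, 164] → cuts [35, 46, 101, 113, 147, 163, 170]
  FykIII (CTTCCAC, off=6): starts [75, 125, 133, 188, 196, 203] → cuts [81, 131, 139, 194, 202, 209]
  YnoIII (CTATAAA, off=0): starts [49, 62, 84, 114, 211, 224] → cuts [49, 62, 84, 114, 211, 224]

All cut coordinates (distinct, sorted): [8, 14, 28, 35, 46, 49, 62, 81, 84, 101, 113, 114, 131, 139, 147, 154, 163, 170, 194, 202, 209, 211, 222, 224]

Fragments:
  8→14: 6 bp
  14→28: 14 bp
  28→35: 7 bp
  35→46: 11 bp
  46→49: 3 bp
  49→62: 13 bp
  62→81: 19 bp
  81→84: 3 bp
  84→101: 17 bp
  101→113: 12 bp
  113→114: 1 bp
  114→131: 17 bp
  131→139: 8 bp
  139→147: 8 bp
  147→154: 7 bp
  154→163: 9 bp
  163→170: 7 bp
  170→194: 24 bp
  194→202: 8 bp
  202→209: 7 bp
  209→211: 2 bp
  211→222: 11 bp
  222→224: 2 bp
  224→8 (wrap): 233-224+8 = 17 bp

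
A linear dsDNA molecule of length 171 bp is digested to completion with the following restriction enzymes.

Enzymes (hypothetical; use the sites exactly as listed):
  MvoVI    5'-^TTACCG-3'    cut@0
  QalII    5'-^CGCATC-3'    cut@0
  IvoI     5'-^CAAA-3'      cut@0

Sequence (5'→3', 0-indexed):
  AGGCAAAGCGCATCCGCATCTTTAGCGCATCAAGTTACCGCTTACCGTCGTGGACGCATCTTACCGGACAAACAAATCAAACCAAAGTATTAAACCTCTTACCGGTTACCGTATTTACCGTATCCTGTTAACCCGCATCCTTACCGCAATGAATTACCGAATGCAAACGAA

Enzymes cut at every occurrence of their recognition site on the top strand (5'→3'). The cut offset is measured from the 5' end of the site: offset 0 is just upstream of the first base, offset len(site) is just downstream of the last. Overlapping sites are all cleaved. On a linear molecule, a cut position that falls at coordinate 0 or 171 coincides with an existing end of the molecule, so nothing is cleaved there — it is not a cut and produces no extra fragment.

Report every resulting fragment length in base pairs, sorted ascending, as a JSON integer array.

Scan for sites:
  MvoVI (TTACCG, off=0): starts [34, 41, 60, 98, 105, 114, 140, 153] → cuts [34, 41, 60, 98, 105, 114, 140, 153]
  QalII (CGCATC, off=0): starts [8, 14, 25, 54, 133] → cuts [8, 14, 25, 54, 133]
  IvoI (CAAA, off=0): starts [3, 68, 72, 77, 82, 163] → cuts [3, 68, 72, 77, 82, 163]

All cut coordinates (distinct, sorted): [3, 8, 14, 25, 34, 41, 54, 60, 68, 72, 77, 82, 98, 105, 114, 133, 140, 153, 163]

Fragments:
  [0,3): 3 bp
  [3,8): 5 bp
  [8,14): 6 bp
  [14,25): 11 bp
  [25,34): 9 bp
  [34,41): 7 bp
  [41,54): 13 bp
  [54,60): 6 bp
  [60,68): 8 bp
  [68,72): 4 bp
  [72,77): 5 bp
  [77,82): 5 bp
  [82,98): 16 bp
  [98,105): 7 bp
  [105,114): 9 bp
  [114,133): 19 bp
  [133,140): 7 bp
  [140,153): 13 bp
  [153,163): 10 bp
  [163,171): 8 bp

[3,4,5,5,5,6,6,7,7,7,8,8,9,9,10,11,13,13,16,19]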